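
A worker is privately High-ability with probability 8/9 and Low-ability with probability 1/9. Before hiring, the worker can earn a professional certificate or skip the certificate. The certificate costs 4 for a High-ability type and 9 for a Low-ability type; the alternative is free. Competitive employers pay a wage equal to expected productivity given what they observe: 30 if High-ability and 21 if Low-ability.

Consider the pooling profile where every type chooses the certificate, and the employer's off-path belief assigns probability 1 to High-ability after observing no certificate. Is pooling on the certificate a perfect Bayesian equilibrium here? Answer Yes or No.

On path, the employer holds the prior and pays 8/9·30 + 1/9·21 = 29. Off path (no certificate), believing High-ability, it pays 30.
High-ability: the certificate nets 29 − 4 = 25; no certificate nets 30. High-ability would deviate.
Low-ability: the certificate nets 29 − 9 = 20; no certificate nets 30. Low-ability would deviate.
A type deviates, so pooling fails.

No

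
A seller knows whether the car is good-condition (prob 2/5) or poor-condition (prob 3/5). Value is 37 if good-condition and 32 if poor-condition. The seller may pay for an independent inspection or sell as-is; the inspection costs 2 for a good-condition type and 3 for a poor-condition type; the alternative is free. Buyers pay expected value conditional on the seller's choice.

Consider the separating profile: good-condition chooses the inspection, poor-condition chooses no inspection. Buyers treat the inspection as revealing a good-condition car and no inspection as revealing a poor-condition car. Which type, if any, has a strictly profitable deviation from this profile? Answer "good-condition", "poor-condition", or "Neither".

poor-condition

The inspection pays 37; no inspection pays 32.
good-condition: assigned the inspection, nets 37 − 2 = 35; deviating to no inspection nets 32.
poor-condition: assigned no inspection, nets 32; deviating to the inspection nets 37 − 3 = 34.
The poor-condition type gains 2 by deviating.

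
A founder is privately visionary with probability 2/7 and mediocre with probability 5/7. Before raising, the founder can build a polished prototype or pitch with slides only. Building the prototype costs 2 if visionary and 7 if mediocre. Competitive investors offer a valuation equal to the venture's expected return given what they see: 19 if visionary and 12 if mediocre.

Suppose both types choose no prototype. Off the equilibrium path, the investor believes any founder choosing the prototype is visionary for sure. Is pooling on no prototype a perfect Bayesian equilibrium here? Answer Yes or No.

On path, the investor holds the prior and pays 2/7·19 + 5/7·12 = 14. Off path (the prototype), believing visionary, it pays 19.
visionary: no prototype nets 14; the prototype nets 19 − 2 = 17. visionary would deviate.
mediocre: no prototype nets 14; the prototype nets 19 − 7 = 12. mediocre stays.
A type deviates, so pooling fails.

No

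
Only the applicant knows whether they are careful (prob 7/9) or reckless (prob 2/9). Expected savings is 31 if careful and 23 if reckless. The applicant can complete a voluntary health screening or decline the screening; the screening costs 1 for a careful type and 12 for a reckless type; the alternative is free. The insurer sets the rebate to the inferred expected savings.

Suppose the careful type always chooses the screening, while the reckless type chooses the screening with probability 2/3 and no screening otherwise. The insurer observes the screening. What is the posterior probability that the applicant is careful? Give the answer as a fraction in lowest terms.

P(the screening) = (7/9)·1 + (2/9)·(2/3) = 25/27.
By Bayes' rule, P(careful | the screening) = (7/9) / (25/27) = 21/25.

21/25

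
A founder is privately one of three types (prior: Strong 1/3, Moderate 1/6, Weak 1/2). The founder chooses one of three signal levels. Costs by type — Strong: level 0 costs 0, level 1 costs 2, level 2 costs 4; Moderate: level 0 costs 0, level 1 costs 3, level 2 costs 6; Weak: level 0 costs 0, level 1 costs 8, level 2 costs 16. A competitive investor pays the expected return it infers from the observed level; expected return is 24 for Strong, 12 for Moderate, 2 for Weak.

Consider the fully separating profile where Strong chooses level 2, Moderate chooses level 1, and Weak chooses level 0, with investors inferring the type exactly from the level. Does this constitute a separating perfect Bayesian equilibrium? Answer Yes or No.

No

Separating valuations: level 2 → 24, level 1 → 12, level 0 → 2.
Strong (assigned level 2): level 0: 2 − 0 = 2; level 1: 12 − 2 = 10; level 2: 24 − 4 = 20. Strong stays.
Moderate (assigned level 1): level 0: 2 − 0 = 2; level 1: 12 − 3 = 9; level 2: 24 − 6 = 18. Moderate prefers level 2.
Weak (assigned level 0): level 0: 2 − 0 = 2; level 1: 12 − 8 = 4; level 2: 24 − 16 = 8. Weak prefers level 2.
At least one type deviates; the separating profile fails.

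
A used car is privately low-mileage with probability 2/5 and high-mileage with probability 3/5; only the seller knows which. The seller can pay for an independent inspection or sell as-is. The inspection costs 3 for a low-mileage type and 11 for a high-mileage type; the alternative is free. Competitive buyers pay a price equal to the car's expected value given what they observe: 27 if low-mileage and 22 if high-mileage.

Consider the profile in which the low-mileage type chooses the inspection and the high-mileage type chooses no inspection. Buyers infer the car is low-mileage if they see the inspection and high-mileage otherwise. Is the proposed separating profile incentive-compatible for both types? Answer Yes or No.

Under these beliefs, the inspection earns price 27 and no inspection earns price 22.
low-mileage: the inspection nets 27 − 3 = 24; no inspection nets 22. low-mileage prefers the inspection.
high-mileage: the inspection nets 27 − 11 = 16; no inspection nets 22. high-mileage prefers no inspection.
Neither type deviates, so the separating profile is an equilibrium.

Yes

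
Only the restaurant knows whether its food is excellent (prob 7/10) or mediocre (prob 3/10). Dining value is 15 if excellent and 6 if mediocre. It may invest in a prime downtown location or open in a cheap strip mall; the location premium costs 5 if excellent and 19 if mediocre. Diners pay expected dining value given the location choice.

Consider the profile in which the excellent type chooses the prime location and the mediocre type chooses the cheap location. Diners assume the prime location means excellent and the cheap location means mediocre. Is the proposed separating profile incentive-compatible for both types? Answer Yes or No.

Under these beliefs, the prime location earns price premium 15 and the cheap location earns price premium 6.
excellent: the prime location nets 15 − 5 = 10; the cheap location nets 6. excellent prefers the prime location.
mediocre: the prime location nets 15 − 19 = -4; the cheap location nets 6. mediocre prefers the cheap location.
Neither type deviates, so the separating profile is an equilibrium.

Yes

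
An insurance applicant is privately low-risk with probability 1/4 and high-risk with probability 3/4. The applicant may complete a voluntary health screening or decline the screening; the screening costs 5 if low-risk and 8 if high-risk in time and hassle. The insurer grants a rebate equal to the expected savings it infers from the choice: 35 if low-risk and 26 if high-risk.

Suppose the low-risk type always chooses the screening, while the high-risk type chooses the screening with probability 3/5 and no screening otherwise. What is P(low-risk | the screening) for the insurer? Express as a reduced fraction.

P(the screening) = (1/4)·1 + (3/4)·(3/5) = 7/10.
By Bayes' rule, P(low-risk | the screening) = (1/4) / (7/10) = 5/14.

5/14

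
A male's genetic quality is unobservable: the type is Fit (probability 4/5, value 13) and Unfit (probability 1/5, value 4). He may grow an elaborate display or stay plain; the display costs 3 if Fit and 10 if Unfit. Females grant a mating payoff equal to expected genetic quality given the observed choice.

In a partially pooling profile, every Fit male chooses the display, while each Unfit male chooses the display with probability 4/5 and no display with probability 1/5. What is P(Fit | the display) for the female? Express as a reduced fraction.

P(the display) = (4/5)·1 + (1/5)·(4/5) = 24/25.
By Bayes' rule, P(Fit | the display) = (4/5) / (24/25) = 5/6.

5/6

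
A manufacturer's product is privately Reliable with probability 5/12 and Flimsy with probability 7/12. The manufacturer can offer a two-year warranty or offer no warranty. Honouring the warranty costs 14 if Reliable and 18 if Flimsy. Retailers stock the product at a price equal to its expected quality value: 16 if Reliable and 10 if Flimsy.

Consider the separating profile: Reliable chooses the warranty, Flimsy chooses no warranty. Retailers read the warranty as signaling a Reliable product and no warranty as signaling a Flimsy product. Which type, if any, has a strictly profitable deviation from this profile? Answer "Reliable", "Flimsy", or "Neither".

Reliable

The warranty pays 16; no warranty pays 10.
Reliable: assigned the warranty, nets 16 − 14 = 2; deviating to no warranty nets 10.
Flimsy: assigned no warranty, nets 10; deviating to the warranty nets 16 − 18 = -2.
The Reliable type gains 8 by deviating.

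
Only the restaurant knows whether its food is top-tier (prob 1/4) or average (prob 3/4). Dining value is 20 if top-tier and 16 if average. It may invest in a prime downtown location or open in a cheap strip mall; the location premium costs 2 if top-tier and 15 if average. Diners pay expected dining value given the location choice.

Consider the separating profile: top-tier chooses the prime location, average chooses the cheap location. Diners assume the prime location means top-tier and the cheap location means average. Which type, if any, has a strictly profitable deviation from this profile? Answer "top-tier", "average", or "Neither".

Neither

The prime location pays 20; the cheap location pays 16.
top-tier: assigned the prime location, nets 20 − 2 = 18; deviating to the cheap location nets 16.
average: assigned the cheap location, nets 16; deviating to the prime location nets 20 − 15 = 5.
Both types strictly prefer their assigned action; no profitable deviation.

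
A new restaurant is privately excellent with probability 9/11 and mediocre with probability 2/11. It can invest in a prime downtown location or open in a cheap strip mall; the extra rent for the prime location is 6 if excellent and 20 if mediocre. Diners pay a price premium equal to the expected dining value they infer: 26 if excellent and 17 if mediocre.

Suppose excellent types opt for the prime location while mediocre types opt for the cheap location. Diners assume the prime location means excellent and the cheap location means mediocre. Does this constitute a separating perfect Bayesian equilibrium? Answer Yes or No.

Under these beliefs, the prime location earns price premium 26 and the cheap location earns price premium 17.
excellent: the prime location nets 26 − 6 = 20; the cheap location nets 17. excellent prefers the prime location.
mediocre: the prime location nets 26 − 20 = 6; the cheap location nets 17. mediocre prefers the cheap location.
Neither type deviates, so the separating profile is an equilibrium.

Yes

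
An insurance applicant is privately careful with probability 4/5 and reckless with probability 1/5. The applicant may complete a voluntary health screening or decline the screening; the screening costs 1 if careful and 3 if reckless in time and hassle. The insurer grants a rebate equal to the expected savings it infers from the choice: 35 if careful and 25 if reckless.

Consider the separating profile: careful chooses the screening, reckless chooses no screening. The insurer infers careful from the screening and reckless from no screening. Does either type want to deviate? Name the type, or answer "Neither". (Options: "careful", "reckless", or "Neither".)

reckless

The screening pays 35; no screening pays 25.
careful: assigned the screening, nets 35 − 1 = 34; deviating to no screening nets 25.
reckless: assigned no screening, nets 25; deviating to the screening nets 35 − 3 = 32.
The reckless type gains 7 by deviating.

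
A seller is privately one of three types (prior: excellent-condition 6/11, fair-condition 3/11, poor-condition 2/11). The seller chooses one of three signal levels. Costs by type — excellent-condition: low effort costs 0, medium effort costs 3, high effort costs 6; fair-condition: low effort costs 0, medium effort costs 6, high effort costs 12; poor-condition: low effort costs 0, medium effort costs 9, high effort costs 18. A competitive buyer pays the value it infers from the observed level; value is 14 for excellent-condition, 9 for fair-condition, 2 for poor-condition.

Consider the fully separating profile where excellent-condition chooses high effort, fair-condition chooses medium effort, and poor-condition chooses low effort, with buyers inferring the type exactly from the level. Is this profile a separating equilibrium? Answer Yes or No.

Yes

Separating prices: high effort → 14, medium effort → 9, low effort → 2.
excellent-condition (assigned high effort): low effort: 2 − 0 = 2; medium effort: 9 − 3 = 6; high effort: 14 − 6 = 8. excellent-condition stays.
fair-condition (assigned medium effort): low effort: 2 − 0 = 2; medium effort: 9 − 6 = 3; high effort: 14 − 12 = 2. fair-condition stays.
poor-condition (assigned low effort): low effort: 2 − 0 = 2; medium effort: 9 − 9 = 0; high effort: 14 − 18 = -4. poor-condition stays.
Every type prefers its assigned level; separation holds.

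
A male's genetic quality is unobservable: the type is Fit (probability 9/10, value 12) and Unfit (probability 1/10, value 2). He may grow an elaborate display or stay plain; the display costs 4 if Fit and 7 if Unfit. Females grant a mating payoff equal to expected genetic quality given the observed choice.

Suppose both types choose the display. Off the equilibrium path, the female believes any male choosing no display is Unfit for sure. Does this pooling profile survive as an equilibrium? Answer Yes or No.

Yes

On path, the female holds the prior and pays 9/10·12 + 1/10·2 = 11. Off path (no display), believing Unfit, it pays 2.
Fit: the display nets 11 − 4 = 7; no display nets 2. Fit stays.
Unfit: the display nets 11 − 7 = 4; no display nets 2. Unfit stays.
No type deviates, so pooling is sustained.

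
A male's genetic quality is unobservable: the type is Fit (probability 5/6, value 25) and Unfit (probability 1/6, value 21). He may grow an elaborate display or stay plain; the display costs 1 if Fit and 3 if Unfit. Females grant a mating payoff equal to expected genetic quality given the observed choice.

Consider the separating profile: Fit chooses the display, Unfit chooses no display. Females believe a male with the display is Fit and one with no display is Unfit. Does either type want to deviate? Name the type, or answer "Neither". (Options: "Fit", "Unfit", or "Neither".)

Unfit

The display pays 25; no display pays 21.
Fit: assigned the display, nets 25 − 1 = 24; deviating to no display nets 21.
Unfit: assigned no display, nets 21; deviating to the display nets 25 − 3 = 22.
The Unfit type gains 1 by deviating.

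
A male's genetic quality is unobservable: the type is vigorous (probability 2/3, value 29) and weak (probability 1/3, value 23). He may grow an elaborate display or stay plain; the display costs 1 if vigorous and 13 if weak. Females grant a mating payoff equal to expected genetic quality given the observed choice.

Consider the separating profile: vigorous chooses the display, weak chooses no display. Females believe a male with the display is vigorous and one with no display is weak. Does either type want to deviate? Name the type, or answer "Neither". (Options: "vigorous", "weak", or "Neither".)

Neither

The display pays 29; no display pays 23.
vigorous: assigned the display, nets 29 − 1 = 28; deviating to no display nets 23.
weak: assigned no display, nets 23; deviating to the display nets 29 − 13 = 16.
Both types strictly prefer their assigned action; no profitable deviation.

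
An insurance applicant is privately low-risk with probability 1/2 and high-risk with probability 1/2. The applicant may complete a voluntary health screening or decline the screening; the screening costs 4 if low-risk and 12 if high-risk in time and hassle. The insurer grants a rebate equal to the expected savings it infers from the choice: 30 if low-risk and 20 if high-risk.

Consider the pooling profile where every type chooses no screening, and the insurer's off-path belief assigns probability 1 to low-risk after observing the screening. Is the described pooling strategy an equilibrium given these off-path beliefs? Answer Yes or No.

No

On path, the insurer holds the prior and pays 1/2·30 + 1/2·20 = 25. Off path (the screening), believing low-risk, it pays 30.
low-risk: no screening nets 25; the screening nets 30 − 4 = 26. low-risk would deviate.
high-risk: no screening nets 25; the screening nets 30 − 12 = 18. high-risk stays.
A type deviates, so pooling fails.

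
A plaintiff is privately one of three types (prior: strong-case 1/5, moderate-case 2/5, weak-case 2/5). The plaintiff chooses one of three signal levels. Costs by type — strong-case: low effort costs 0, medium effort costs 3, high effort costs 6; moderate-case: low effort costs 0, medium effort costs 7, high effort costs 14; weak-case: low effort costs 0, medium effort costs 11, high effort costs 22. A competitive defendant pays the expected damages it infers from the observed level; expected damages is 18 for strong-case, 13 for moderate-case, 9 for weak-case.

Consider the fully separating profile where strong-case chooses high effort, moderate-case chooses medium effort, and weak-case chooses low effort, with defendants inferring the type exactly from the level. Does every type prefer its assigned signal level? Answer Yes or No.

Separating settlements: high effort → 18, medium effort → 13, low effort → 9.
strong-case (assigned high effort): low effort: 9 − 0 = 9; medium effort: 13 − 3 = 10; high effort: 18 − 6 = 12. strong-case stays.
moderate-case (assigned medium effort): low effort: 9 − 0 = 9; medium effort: 13 − 7 = 6; high effort: 18 − 14 = 4. moderate-case prefers low effort.
weak-case (assigned low effort): low effort: 9 − 0 = 9; medium effort: 13 − 11 = 2; high effort: 18 − 22 = -4. weak-case stays.
At least one type deviates; the separating profile fails.

No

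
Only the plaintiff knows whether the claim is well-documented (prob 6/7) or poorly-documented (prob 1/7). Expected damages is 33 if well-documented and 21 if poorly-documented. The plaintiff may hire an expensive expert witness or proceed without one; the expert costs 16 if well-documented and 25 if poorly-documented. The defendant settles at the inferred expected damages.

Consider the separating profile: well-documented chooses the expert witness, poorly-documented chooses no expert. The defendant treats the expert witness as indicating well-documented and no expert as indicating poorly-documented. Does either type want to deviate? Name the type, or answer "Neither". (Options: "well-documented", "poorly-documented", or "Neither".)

The expert witness pays 33; no expert pays 21.
well-documented: assigned the expert witness, nets 33 − 16 = 17; deviating to no expert nets 21.
poorly-documented: assigned no expert, nets 21; deviating to the expert witness nets 33 − 25 = 8.
The well-documented type gains 4 by deviating.

well-documented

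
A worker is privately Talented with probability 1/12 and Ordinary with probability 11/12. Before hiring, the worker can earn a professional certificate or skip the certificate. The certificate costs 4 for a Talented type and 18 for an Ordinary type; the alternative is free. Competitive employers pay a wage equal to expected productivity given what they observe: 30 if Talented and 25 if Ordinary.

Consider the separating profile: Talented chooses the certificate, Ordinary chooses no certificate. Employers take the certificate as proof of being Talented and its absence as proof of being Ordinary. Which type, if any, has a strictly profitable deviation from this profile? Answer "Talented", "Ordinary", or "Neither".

The certificate pays 30; no certificate pays 25.
Talented: assigned the certificate, nets 30 − 4 = 26; deviating to no certificate nets 25.
Ordinary: assigned no certificate, nets 25; deviating to the certificate nets 30 − 18 = 12.
Both types strictly prefer their assigned action; no profitable deviation.

Neither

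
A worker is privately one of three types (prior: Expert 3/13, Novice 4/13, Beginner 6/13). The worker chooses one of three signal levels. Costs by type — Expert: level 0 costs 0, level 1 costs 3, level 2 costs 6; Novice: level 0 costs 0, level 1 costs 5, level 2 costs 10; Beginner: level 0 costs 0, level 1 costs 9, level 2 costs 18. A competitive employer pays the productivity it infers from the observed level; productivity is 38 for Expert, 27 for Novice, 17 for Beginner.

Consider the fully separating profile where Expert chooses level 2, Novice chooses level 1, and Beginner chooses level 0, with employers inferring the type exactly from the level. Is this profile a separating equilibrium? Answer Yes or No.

No

Separating wages: level 2 → 38, level 1 → 27, level 0 → 17.
Expert (assigned level 2): level 0: 17 − 0 = 17; level 1: 27 − 3 = 24; level 2: 38 − 6 = 32. Expert stays.
Novice (assigned level 1): level 0: 17 − 0 = 17; level 1: 27 − 5 = 22; level 2: 38 − 10 = 28. Novice prefers level 2.
Beginner (assigned level 0): level 0: 17 − 0 = 17; level 1: 27 − 9 = 18; level 2: 38 − 18 = 20. Beginner prefers level 2.
At least one type deviates; the separating profile fails.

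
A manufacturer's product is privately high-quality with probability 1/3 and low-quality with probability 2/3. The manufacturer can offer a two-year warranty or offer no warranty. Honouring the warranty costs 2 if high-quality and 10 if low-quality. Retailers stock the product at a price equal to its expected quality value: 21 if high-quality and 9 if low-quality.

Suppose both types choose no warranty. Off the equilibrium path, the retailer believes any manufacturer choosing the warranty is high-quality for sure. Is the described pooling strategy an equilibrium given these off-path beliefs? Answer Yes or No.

No

On path, the retailer holds the prior and pays 1/3·21 + 2/3·9 = 13. Off path (the warranty), believing high-quality, it pays 21.
high-quality: no warranty nets 13; the warranty nets 21 − 2 = 19. high-quality would deviate.
low-quality: no warranty nets 13; the warranty nets 21 − 10 = 11. low-quality stays.
A type deviates, so pooling fails.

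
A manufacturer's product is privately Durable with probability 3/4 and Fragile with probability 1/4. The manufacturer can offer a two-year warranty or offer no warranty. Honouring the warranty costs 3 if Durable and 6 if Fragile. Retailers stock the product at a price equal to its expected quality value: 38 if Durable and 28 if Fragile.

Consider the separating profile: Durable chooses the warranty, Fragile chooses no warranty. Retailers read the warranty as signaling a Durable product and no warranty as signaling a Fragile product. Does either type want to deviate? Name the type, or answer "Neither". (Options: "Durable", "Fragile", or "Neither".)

Fragile

The warranty pays 38; no warranty pays 28.
Durable: assigned the warranty, nets 38 − 3 = 35; deviating to no warranty nets 28.
Fragile: assigned no warranty, nets 28; deviating to the warranty nets 38 − 6 = 32.
The Fragile type gains 4 by deviating.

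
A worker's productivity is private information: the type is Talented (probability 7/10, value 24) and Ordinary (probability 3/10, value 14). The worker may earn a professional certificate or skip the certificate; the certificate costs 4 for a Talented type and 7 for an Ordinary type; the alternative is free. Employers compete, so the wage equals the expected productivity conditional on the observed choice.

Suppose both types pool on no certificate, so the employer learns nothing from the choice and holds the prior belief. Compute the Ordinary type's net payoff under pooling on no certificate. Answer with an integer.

21

Pooled wage = 7/10·24 + 3/10·14 = 21.
Ordinary pays no cost for no certificate, so net payoff = 21.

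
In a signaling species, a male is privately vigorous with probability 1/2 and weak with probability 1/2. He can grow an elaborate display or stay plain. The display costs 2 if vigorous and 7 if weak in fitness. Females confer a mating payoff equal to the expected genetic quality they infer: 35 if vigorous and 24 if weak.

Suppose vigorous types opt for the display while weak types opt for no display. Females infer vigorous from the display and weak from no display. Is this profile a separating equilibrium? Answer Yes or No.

No

Under these beliefs, the display earns mating payoff 35 and no display earns mating payoff 24.
vigorous: the display nets 35 − 2 = 33; no display nets 24. vigorous prefers the display.
weak: the display nets 35 − 7 = 28; no display nets 24. weak would deviate to the display.
weak has a profitable deviation, so the profile is not an equilibrium.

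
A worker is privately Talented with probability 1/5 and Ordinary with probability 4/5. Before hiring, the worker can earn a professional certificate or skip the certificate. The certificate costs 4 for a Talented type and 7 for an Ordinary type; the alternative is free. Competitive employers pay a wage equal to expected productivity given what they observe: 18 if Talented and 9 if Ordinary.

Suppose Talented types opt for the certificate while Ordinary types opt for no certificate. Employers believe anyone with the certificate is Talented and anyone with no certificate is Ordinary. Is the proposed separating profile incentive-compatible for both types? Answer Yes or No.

No

Under these beliefs, the certificate earns wage 18 and no certificate earns wage 9.
Talented: the certificate nets 18 − 4 = 14; no certificate nets 9. Talented prefers the certificate.
Ordinary: the certificate nets 18 − 7 = 11; no certificate nets 9. Ordinary would deviate to the certificate.
Ordinary has a profitable deviation, so the profile is not an equilibrium.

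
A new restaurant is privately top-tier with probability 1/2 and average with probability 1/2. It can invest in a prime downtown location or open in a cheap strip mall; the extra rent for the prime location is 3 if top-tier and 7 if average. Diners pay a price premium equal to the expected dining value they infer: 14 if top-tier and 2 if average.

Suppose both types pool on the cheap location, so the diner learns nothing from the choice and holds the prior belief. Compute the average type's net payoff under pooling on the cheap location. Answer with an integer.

Pooled price premium = 1/2·14 + 1/2·2 = 8.
average pays no cost for the cheap location, so net payoff = 8.

8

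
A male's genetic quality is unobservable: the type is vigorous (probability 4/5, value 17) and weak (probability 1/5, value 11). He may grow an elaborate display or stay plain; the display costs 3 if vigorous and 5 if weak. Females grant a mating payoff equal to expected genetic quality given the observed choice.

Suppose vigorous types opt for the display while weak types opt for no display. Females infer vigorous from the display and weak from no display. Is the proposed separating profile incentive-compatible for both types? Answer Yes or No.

No

Under these beliefs, the display earns mating payoff 17 and no display earns mating payoff 11.
vigorous: the display nets 17 − 3 = 14; no display nets 11. vigorous prefers the display.
weak: the display nets 17 − 5 = 12; no display nets 11. weak would deviate to the display.
weak has a profitable deviation, so the profile is not an equilibrium.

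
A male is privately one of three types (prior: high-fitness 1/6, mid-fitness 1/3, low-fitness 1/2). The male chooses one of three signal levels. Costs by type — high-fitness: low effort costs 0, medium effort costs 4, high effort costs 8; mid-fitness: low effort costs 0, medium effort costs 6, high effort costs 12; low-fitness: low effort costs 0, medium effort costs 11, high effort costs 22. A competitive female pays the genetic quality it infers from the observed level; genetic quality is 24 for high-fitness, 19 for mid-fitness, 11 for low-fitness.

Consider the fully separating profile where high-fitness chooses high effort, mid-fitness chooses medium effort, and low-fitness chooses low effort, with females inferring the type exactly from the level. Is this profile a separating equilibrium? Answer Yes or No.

Yes

Separating mating payoffs: high effort → 24, medium effort → 19, low effort → 11.
high-fitness (assigned high effort): low effort: 11 − 0 = 11; medium effort: 19 − 4 = 15; high effort: 24 − 8 = 16. high-fitness stays.
mid-fitness (assigned medium effort): low effort: 11 − 0 = 11; medium effort: 19 − 6 = 13; high effort: 24 − 12 = 12. mid-fitness stays.
low-fitness (assigned low effort): low effort: 11 − 0 = 11; medium effort: 19 − 11 = 8; high effort: 24 − 22 = 2. low-fitness stays.
Every type prefers its assigned level; separation holds.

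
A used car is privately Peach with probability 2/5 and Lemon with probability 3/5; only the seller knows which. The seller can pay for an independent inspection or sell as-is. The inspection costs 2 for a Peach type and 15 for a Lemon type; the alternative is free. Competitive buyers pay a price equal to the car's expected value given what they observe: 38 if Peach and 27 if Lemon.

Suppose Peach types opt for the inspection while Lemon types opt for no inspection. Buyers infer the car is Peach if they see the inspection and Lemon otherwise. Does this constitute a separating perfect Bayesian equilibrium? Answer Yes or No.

Yes

Under these beliefs, the inspection earns price 38 and no inspection earns price 27.
Peach: the inspection nets 38 − 2 = 36; no inspection nets 27. Peach prefers the inspection.
Lemon: the inspection nets 38 − 15 = 23; no inspection nets 27. Lemon prefers no inspection.
Neither type deviates, so the separating profile is an equilibrium.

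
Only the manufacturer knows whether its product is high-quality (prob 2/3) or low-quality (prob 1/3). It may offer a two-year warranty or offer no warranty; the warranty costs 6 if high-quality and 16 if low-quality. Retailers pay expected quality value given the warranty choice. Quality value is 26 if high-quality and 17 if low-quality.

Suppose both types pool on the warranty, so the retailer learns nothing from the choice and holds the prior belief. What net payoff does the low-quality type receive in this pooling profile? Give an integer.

7

Pooled price = 2/3·26 + 1/3·17 = 23.
low-quality pays cost 16 for the warranty, so net payoff = 23 − 16 = 7.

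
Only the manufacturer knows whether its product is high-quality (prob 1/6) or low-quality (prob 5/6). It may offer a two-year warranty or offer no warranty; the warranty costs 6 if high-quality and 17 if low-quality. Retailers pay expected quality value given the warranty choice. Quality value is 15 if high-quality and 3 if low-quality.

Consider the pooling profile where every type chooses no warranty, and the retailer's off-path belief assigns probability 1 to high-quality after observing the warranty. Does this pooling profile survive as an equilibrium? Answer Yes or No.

On path, the retailer holds the prior and pays 1/6·15 + 5/6·3 = 5. Off path (the warranty), believing high-quality, it pays 15.
high-quality: no warranty nets 5; the warranty nets 15 − 6 = 9. high-quality would deviate.
low-quality: no warranty nets 5; the warranty nets 15 − 17 = -2. low-quality stays.
A type deviates, so pooling fails.

No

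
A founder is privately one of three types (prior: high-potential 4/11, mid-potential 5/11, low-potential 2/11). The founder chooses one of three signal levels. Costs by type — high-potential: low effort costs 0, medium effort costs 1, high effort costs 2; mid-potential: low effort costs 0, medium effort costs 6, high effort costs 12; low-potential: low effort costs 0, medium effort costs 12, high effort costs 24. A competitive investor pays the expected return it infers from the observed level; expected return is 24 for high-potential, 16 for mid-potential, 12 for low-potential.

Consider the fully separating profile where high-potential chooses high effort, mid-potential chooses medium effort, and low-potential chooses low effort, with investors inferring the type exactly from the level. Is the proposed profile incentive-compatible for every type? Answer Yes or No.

Separating valuations: high effort → 24, medium effort → 16, low effort → 12.
high-potential (assigned high effort): low effort: 12 − 0 = 12; medium effort: 16 − 1 = 15; high effort: 24 − 2 = 22. high-potential stays.
mid-potential (assigned medium effort): low effort: 12 − 0 = 12; medium effort: 16 − 6 = 10; high effort: 24 − 12 = 12. mid-potential prefers low effort.
low-potential (assigned low effort): low effort: 12 − 0 = 12; medium effort: 16 − 12 = 4; high effort: 24 − 24 = 0. low-potential stays.
At least one type deviates; the separating profile fails.

No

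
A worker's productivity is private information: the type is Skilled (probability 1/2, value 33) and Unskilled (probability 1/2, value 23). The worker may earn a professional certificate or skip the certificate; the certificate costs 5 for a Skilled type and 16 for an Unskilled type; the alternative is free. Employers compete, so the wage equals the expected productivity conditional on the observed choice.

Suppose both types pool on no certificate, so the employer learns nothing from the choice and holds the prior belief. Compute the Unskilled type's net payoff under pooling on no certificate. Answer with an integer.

28

Pooled wage = 1/2·33 + 1/2·23 = 28.
Unskilled pays no cost for no certificate, so net payoff = 28.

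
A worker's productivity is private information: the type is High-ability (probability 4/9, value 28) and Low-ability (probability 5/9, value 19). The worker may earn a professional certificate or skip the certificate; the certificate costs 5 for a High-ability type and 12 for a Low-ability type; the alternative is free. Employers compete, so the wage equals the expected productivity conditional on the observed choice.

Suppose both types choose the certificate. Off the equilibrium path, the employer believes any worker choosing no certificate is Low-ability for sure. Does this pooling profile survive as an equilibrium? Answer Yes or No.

No

On path, the employer holds the prior and pays 4/9·28 + 5/9·19 = 23. Off path (no certificate), believing Low-ability, it pays 19.
High-ability: the certificate nets 23 − 5 = 18; no certificate nets 19. High-ability would deviate.
Low-ability: the certificate nets 23 − 12 = 11; no certificate nets 19. Low-ability would deviate.
A type deviates, so pooling fails.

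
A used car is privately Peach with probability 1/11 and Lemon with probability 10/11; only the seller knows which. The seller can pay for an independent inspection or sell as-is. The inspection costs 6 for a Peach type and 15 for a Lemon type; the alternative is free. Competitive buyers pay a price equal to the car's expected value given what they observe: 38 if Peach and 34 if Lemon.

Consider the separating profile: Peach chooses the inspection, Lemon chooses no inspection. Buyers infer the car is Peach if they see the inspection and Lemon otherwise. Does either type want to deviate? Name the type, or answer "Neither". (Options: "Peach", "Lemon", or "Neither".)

Peach

The inspection pays 38; no inspection pays 34.
Peach: assigned the inspection, nets 38 − 6 = 32; deviating to no inspection nets 34.
Lemon: assigned no inspection, nets 34; deviating to the inspection nets 38 − 15 = 23.
The Peach type gains 2 by deviating.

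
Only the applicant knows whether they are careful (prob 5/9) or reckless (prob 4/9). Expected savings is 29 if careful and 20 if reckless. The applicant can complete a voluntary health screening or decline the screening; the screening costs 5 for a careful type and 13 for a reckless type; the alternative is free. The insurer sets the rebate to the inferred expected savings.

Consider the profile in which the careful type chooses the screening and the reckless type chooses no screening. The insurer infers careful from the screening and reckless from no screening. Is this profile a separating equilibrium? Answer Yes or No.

Yes

Under these beliefs, the screening earns rebate 29 and no screening earns rebate 20.
careful: the screening nets 29 − 5 = 24; no screening nets 20. careful prefers the screening.
reckless: the screening nets 29 − 13 = 16; no screening nets 20. reckless prefers no screening.
Neither type deviates, so the separating profile is an equilibrium.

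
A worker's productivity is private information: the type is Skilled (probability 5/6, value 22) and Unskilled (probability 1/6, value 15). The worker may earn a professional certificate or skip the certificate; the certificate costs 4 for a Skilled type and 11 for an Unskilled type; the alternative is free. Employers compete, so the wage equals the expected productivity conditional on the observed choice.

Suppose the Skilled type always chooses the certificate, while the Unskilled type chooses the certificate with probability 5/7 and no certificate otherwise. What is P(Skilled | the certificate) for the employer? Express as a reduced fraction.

P(the certificate) = (5/6)·1 + (1/6)·(5/7) = 20/21.
By Bayes' rule, P(Skilled | the certificate) = (5/6) / (20/21) = 7/8.

7/8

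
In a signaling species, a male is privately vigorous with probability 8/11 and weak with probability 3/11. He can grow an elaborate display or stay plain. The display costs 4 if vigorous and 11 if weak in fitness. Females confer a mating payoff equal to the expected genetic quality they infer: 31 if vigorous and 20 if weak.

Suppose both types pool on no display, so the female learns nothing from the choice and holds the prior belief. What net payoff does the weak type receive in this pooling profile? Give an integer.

28

Pooled mating payoff = 8/11·31 + 3/11·20 = 28.
weak pays no cost for no display, so net payoff = 28.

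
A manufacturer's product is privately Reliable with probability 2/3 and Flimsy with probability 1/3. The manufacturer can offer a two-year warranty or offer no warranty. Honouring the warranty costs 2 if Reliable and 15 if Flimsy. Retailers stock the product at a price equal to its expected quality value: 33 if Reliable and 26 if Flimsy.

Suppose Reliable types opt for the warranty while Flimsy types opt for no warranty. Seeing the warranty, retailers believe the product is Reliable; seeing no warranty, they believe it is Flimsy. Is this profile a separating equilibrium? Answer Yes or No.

Yes

Under these beliefs, the warranty earns price 33 and no warranty earns price 26.
Reliable: the warranty nets 33 − 2 = 31; no warranty nets 26. Reliable prefers the warranty.
Flimsy: the warranty nets 33 − 15 = 18; no warranty nets 26. Flimsy prefers no warranty.
Neither type deviates, so the separating profile is an equilibrium.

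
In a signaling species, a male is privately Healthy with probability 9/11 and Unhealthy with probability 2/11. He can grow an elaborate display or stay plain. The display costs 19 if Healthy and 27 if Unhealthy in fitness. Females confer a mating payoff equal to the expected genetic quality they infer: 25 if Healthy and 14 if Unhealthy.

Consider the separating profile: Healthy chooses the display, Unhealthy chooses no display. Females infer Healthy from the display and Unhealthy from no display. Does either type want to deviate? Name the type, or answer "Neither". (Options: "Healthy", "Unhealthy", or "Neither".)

Healthy

The display pays 25; no display pays 14.
Healthy: assigned the display, nets 25 − 19 = 6; deviating to no display nets 14.
Unhealthy: assigned no display, nets 14; deviating to the display nets 25 − 27 = -2.
The Healthy type gains 8 by deviating.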